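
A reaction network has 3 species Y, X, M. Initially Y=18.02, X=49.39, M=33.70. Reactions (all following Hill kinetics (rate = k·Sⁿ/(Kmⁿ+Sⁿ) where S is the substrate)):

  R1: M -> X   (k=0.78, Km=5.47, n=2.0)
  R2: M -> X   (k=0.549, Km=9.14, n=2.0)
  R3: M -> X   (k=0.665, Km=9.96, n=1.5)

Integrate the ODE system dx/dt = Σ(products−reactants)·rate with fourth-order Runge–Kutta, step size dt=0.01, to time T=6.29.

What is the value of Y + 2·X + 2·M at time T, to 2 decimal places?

Value at T = 184.20

Check how each reaction changes W = Y + 2·X + 2·M (weight of products minus weight of reactants):
R1: M -> X: (2·1) − (2·1) = 2 − 2 = 0
R2: M -> X: (2·1) − (2·1) = 2 − 2 = 0
R3: M -> X: (2·1) − (2·1) = 2 − 2 = 0
Every reaction leaves W unchanged, so W is conserved and no simulation is needed: W(T) = W(0) = 18.02 + 2·49.39 + 2·33.70 = 184.20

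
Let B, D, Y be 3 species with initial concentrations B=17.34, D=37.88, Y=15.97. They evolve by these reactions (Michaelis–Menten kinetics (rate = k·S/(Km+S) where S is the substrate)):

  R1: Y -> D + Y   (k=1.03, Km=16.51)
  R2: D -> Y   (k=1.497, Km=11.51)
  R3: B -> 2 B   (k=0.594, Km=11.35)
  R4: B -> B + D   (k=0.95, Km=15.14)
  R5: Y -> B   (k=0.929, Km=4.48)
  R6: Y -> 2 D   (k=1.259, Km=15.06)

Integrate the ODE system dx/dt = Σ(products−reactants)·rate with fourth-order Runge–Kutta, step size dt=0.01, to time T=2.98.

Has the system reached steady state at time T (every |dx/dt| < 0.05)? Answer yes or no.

RK4 with dt=0.01: 298 steps to T=2.98. Trajectory (selected grid times):
t=0.00: B=17.34 D=37.88 Y=15.97
t=0.33: B=17.70 D=38.26 Y=15.90
t=0.66: B=18.06 D=38.65 Y=15.82
t=0.99: B=18.42 D=39.03 Y=15.75
t=1.32: B=18.78 D=39.41 Y=15.69
t=1.66: B=19.15 D=39.80 Y=15.62
t=1.99: B=19.51 D=40.18 Y=15.55
t=2.32: B=19.87 D=40.56 Y=15.49
t=2.65: B=20.24 D=40.94 Y=15.42
t=2.98: B=20.60 D=41.32 Y=15.36
Rates at T: R1=0.4964, R2=1.1708, R3=0.3830, R4=0.5476, R5=0.7192, R6=0.6357
dx/dt at T (Σ net stoichiometry × rate): B=+1.1022, D=+1.1446, Y=-0.1842
Largest |dx/dt| is |+1.1446| (D) ≥ 0.05 → not steady.

Steady state at T: no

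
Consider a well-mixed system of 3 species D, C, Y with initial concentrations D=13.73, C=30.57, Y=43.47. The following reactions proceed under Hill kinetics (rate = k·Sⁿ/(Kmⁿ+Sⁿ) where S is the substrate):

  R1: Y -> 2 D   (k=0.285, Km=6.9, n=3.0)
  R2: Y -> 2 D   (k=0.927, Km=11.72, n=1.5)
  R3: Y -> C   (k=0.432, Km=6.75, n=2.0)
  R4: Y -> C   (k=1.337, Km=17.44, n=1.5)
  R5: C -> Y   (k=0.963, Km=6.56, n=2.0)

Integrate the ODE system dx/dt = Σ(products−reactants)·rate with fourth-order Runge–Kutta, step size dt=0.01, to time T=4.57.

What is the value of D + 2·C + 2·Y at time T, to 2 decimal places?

Check how each reaction changes W = D + 2·C + 2·Y (weight of products minus weight of reactants):
R1: Y -> 2 D: (1·2) − (2·1) = 2 − 2 = 0
R2: Y -> 2 D: (1·2) − (2·1) = 2 − 2 = 0
R3: Y -> C: (2·1) − (2·1) = 2 − 2 = 0
R4: Y -> C: (2·1) − (2·1) = 2 − 2 = 0
R5: C -> Y: (2·1) − (2·1) = 2 − 2 = 0
Every reaction leaves W unchanged, so W is conserved and no simulation is needed: W(T) = W(0) = 13.73 + 2·30.57 + 2·43.47 = 161.81

Value at T = 161.81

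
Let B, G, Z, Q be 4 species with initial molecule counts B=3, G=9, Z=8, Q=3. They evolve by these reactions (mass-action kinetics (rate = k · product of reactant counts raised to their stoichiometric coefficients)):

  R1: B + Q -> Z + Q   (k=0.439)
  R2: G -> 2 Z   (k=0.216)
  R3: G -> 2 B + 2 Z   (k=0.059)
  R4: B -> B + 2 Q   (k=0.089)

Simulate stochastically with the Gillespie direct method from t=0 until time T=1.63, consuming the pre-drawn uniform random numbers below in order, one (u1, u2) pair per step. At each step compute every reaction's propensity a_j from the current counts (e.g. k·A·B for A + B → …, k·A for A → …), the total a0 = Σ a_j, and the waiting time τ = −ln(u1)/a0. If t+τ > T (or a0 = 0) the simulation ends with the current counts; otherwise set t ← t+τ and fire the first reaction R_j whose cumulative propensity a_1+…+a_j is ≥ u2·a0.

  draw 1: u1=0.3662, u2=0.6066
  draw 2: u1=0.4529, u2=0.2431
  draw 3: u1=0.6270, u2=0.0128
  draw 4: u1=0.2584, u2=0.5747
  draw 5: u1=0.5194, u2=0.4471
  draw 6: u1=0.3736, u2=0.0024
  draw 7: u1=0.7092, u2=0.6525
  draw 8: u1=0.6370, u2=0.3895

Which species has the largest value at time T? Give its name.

t=0.000: B=3 G=9 Z=8 Q=3
Draw 1: a1=3.951, a2=1.944, a3=0.531, a4=0.267, a0=6.693; τ=−ln(0.3662)/6.693=0.150 → t=0.150; u2·a0=0.6066·6.693=4.060; a1=3.951 < 4.060 ≤ a1+a2=5.895 → R2 fires; B=3 G=8 Z=10 Q=3
Draw 2: a1=3.951, a2=1.728, a3=0.472, a4=0.267, a0=6.418; τ=−ln(0.4529)/6.418=0.123 → t=0.274; u2·a0=0.2431·6.418=1.560 ≤ a1=3.951 → R1 fires; B=2 G=8 Z=11 Q=3
Draw 3: a1=2.634, a2=1.728, a3=0.472, a4=0.178, a0=5.012; τ=−ln(0.6270)/5.012=0.093 → t=0.367; u2·a0=0.0128·5.012=0.064 ≤ a1=2.634 → R1 fires; B=1 G=8 Z=12 Q=3
Draw 4: a1=1.317, a2=1.728, a3=0.472, a4=0.089, a0=3.606; τ=−ln(0.2584)/3.606=0.375 → t=0.742; u2·a0=0.5747·3.606=2.072; a1=1.317 < 2.072 ≤ a1+a2=3.045 → R2 fires; B=1 G=7 Z=14 Q=3
Draw 5: a1=1.317, a2=1.512, a3=0.413, a4=0.089, a0=3.331; τ=−ln(0.5194)/3.331=0.197 → t=0.939; u2·a0=0.4471·3.331=1.489; a1=1.317 < 1.489 ≤ a1+a2=2.829 → R2 fires; B=1 G=6 Z=16 Q=3
Draw 6: a1=1.317, a2=1.296, a3=0.354, a4=0.089, a0=3.056; τ=−ln(0.3736)/3.056=0.322 → t=1.261; u2·a0=0.0024·3.056=0.007 ≤ a1=1.317 → R1 fires; B=0 G=6 Z=17 Q=3
Draw 7: a1=0.000, a2=1.296, a3=0.354, a4=0.000, a0=1.650; τ=−ln(0.7092)/1.650=0.208 → t=1.469; u2·a0=0.6525·1.650=1.077; a1=0.000 < 1.077 ≤ a1+a2=1.296 → R2 fires; B=0 G=5 Z=19 Q=3
Draw 8: a1=0.000, a2=1.080, a3=0.295, a4=0.000, a0=1.375; τ=−ln(0.6370)/1.375=0.328 → t=1.797 > T=1.63: stop.
At T=1.63: B=0 G=5 Z=19 Q=3; the largest is Z.

Dominant species at T: Z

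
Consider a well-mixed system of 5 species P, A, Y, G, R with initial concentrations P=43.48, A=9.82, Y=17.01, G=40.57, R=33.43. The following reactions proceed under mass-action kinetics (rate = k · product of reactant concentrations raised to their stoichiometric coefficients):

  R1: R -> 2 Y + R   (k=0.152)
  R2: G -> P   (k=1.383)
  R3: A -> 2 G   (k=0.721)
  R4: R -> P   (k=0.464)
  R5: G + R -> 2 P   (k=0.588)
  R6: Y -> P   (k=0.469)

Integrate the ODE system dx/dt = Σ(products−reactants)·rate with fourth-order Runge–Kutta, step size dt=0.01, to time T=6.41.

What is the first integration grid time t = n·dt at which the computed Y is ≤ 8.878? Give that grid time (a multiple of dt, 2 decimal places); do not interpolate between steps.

Threshold first reached at t = 1.51

RK4 with dt=0.01: 641 steps to T=6.41. Trajectory (selected grid times):
t=0.00: P=43.48 A=9.82 Y=17.01 G=40.57 R=33.43
t=0.71: P=123.47 A=5.89 Y=12.87 G=6.58 R=0.33
t=1.42: P=133.51 A=3.53 Y=9.24 G=5.21 R=0.02
t=1.50: P=134.43 A=3.33 Y=8.90 G=5.03 R=0.02
t=1.51: P=134.54 A=3.31 Y=8.86 G=5.01 R=0.01
t=2.14: P=140.59 A=2.10 Y=6.59 G=3.65 R=0.00
t=2.85: P=145.40 A=1.26 Y=4.73 G=2.39 R=0.00
t=3.56: P=148.63 A=0.75 Y=3.39 G=1.51 R=0.00
t=4.27: P=150.77 A=0.45 Y=2.43 G=0.94 R=0.00
t=4.99: P=152.20 A=0.27 Y=1.73 G=0.57 R=0.00
t=5.70: P=153.13 A=0.16 Y=1.24 G=0.34 R=0.00
t=6.41: P=153.74 A=0.10 Y=0.89 G=0.21 R=0.00
Y(1.50)=8.901 > 8.878 but Y(1.51)=8.859 ≤ 8.878, so the first grid time is t=1.51.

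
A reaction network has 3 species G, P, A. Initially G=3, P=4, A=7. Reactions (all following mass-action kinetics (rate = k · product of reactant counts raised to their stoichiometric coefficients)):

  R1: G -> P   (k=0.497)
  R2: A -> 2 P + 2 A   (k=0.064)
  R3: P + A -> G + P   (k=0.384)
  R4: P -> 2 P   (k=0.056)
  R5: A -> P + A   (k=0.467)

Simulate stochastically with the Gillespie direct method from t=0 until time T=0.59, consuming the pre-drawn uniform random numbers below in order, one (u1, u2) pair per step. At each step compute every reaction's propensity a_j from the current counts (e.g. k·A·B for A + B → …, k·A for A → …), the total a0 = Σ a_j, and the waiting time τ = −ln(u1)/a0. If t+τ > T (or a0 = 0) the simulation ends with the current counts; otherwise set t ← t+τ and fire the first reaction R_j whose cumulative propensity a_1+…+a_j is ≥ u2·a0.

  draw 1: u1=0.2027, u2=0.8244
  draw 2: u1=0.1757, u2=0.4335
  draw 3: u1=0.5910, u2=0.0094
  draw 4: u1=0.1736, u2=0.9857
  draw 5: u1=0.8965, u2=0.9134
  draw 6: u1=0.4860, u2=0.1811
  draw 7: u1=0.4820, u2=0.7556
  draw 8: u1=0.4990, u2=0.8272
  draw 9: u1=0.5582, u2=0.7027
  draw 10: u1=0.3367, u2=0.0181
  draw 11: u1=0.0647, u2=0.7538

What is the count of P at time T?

t=0.000: G=3 P=4 A=7
Draw 1: a1=1.491, a2=0.448, a3=10.752, a4=0.224, a5=3.269, a0=16.184; τ=−ln(0.2027)/16.184=0.099 → t=0.099; u2·a0=0.8244·16.184=13.342; a1+…+a4=12.915 < 13.342 ≤ a1+…+a5=16.184 → R5 fires; G=3 P=5 A=7
Draw 2: a1=1.491, a2=0.448, a3=13.440, a4=0.280, a5=3.269, a0=18.928; τ=−ln(0.1757)/18.928=0.092 → t=0.190; u2·a0=0.4335·18.928=8.205; a1+a2=1.939 < 8.205 ≤ a1+…+a3=15.379 → R3 fires; G=4 P=5 A=6
Draw 3: a1=1.988, a2=0.384, a3=11.520, a4=0.280, a5=2.802, a0=16.974; τ=−ln(0.5910)/16.974=0.031 → t=0.221; u2·a0=0.0094·16.974=0.160 ≤ a1=1.988 → R1 fires; G=3 P=6 A=6
Draw 4: a1=1.491, a2=0.384, a3=13.824, a4=0.336, a5=2.802, a0=18.837; τ=−ln(0.1736)/18.837=0.093 → t=0.314; u2·a0=0.9857·18.837=18.568; a1+…+a4=16.035 < 18.568 ≤ a1+…+a5=18.837 → R5 fires; G=3 P=7 A=6
Draw 5: a1=1.491, a2=0.384, a3=16.128, a4=0.392, a5=2.802, a0=21.197; τ=−ln(0.8965)/21.197=0.005 → t=0.320; u2·a0=0.9134·21.197=19.361; a1+…+a4=18.395 < 19.361 ≤ a1+…+a5=21.197 → R5 fires; G=3 P=8 A=6
Draw 6: a1=1.491, a2=0.384, a3=18.432, a4=0.448, a5=2.802, a0=23.557; τ=−ln(0.4860)/23.557=0.031 → t=0.350; u2·a0=0.1811·23.557=4.266; a1+a2=1.875 < 4.266 ≤ a1+…+a3=20.307 → R3 fires; G=4 P=8 A=5
Draw 7: a1=1.988, a2=0.320, a3=15.360, a4=0.448, a5=2.335, a0=20.451; τ=−ln(0.4820)/20.451=0.036 → t=0.386; u2·a0=0.7556·20.451=15.453; a1+a2=2.308 < 15.453 ≤ a1+…+a3=17.668 → R3 fires; G=5 P=8 A=4
Draw 8: a1=2.485, a2=0.256, a3=12.288, a4=0.448, a5=1.868, a0=17.345; τ=−ln(0.4990)/17.345=0.040 → t=0.426; u2·a0=0.8272·17.345=14.348; a1+a2=2.741 < 14.348 ≤ a1+…+a3=15.029 → R3 fires; G=6 P=8 A=3
Draw 9: a1=2.982, a2=0.192, a3=9.216, a4=0.448, a5=1.401, a0=14.239; τ=−ln(0.5582)/14.239=0.041 → t=0.467; u2·a0=0.7027·14.239=10.006; a1+a2=3.174 < 10.006 ≤ a1+…+a3=12.390 → R3 fires; G=7 P=8 A=2
Draw 10: a1=3.479, a2=0.128, a3=6.144, a4=0.448, a5=0.934, a0=11.133; τ=−ln(0.3367)/11.133=0.098 → t=0.565; u2·a0=0.0181·11.133=0.202 ≤ a1=3.479 → R1 fires; G=6 P=9 A=2
Draw 11: a1=2.982, a2=0.128, a3=6.912, a4=0.504, a5=0.934, a0=11.460; τ=−ln(0.0647)/11.460=0.239 → t=0.804 > T=0.59: stop.
Read off P at T=0.59: 9

P at T = 9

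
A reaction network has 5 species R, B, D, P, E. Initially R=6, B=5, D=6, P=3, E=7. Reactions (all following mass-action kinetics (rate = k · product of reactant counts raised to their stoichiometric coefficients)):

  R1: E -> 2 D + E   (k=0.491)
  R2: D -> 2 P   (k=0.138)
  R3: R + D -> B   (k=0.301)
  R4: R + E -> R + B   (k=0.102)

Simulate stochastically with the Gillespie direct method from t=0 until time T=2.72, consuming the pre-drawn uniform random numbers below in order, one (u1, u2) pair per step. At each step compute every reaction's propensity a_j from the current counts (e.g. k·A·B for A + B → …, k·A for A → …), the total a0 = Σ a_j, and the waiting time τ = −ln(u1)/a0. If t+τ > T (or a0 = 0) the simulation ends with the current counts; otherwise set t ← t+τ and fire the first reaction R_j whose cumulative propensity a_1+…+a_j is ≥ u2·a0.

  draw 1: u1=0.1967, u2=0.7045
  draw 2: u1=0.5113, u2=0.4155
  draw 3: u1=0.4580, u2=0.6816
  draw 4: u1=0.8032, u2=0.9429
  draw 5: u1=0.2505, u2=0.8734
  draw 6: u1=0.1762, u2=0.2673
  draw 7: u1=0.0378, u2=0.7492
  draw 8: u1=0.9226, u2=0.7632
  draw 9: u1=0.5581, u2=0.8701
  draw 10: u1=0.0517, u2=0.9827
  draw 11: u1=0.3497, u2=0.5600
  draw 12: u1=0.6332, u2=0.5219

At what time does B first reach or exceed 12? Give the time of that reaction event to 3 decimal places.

Threshold first reached at t = 1.008

t=0.000: R=6 B=5 D=6 P=3 E=7
Draw 1: a1=3.437, a2=0.828, a3=10.836, a4=4.284, a0=19.385; τ=−ln(0.1967)/19.385=0.084 → t=0.084; u2·a0=0.7045·19.385=13.657; a1+a2=4.265 < 13.657 ≤ a1+…+a3=15.101 → R3 fires; R=5 B=6 D=5 P=3 E=7
Draw 2: a1=3.437, a2=0.690, a3=7.525, a4=3.570, a0=15.222; τ=−ln(0.5113)/15.222=0.044 → t=0.128; u2·a0=0.4155·15.222=6.325; a1+a2=4.127 < 6.325 ≤ a1+…+a3=11.652 → R3 fires; R=4 B=7 D=4 P=3 E=7
Draw 3: a1=3.437, a2=0.552, a3=4.816, a4=2.856, a0=11.661; τ=−ln(0.4580)/11.661=0.067 → t=0.195; u2·a0=0.6816·11.661=7.948; a1+a2=3.989 < 7.948 ≤ a1+…+a3=8.805 → R3 fires; R=3 B=8 D=3 P=3 E=7
Draw 4: a1=3.437, a2=0.414, a3=2.709, a4=2.142, a0=8.702; τ=−ln(0.8032)/8.702=0.025 → t=0.220; u2·a0=0.9429·8.702=8.205; a1+…+a3=6.560 < 8.205 ≤ a1+…+a4=8.702 → R4 fires; R=3 B=9 D=3 P=3 E=6
Draw 5: a1=2.946, a2=0.414, a3=2.709, a4=1.836, a0=7.905; τ=−ln(0.2505)/7.905=0.175 → t=0.395; u2·a0=0.8734·7.905=6.904; a1+…+a3=6.069 < 6.904 ≤ a1+…+a4=7.905 → R4 fires; R=3 B=10 D=3 P=3 E=5
Draw 6: a1=2.455, a2=0.414, a3=2.709, a4=1.530, a0=7.108; τ=−ln(0.1762)/7.108=0.244 → t=0.639; u2·a0=0.2673·7.108=1.900 ≤ a1=2.455 → R1 fires; R=3 B=10 D=5 P=3 E=5
Draw 7: a1=2.455, a2=0.690, a3=4.515, a4=1.530, a0=9.190; τ=−ln(0.0378)/9.190=0.356 → t=0.996; u2·a0=0.7492·9.190=6.885; a1+a2=3.145 < 6.885 ≤ a1+…+a3=7.660 → R3 fires; R=2 B=11 D=4 P=3 E=5
Draw 8: a1=2.455, a2=0.552, a3=2.408, a4=1.020, a0=6.435; τ=−ln(0.9226)/6.435=0.013 → t=1.008; u2·a0=0.7632·6.435=4.911; a1+a2=3.007 < 4.911 ≤ a1+…+a3=5.415 → R3 fires; R=1 B=12 D=3 P=3 E=5
Draw 9: a1=2.455, a2=0.414, a3=0.903, a4=0.510, a0=4.282; τ=−ln(0.5581)/4.282=0.136 → t=1.145; u2·a0=0.8701·4.282=3.726; a1+a2=2.869 < 3.726 ≤ a1+…+a3=3.772 → R3 fires; R=0 B=13 D=2 P=3 E=5
Draw 10: a1=2.455, a2=0.276, a3=0.000, a4=0.000, a0=2.731; τ=−ln(0.0517)/2.731=1.085 → t=2.229; u2·a0=0.9827·2.731=2.684; a1=2.455 < 2.684 ≤ a1+a2=2.731 → R2 fires; R=0 B=13 D=1 P=5 E=5
Draw 11: a1=2.455, a2=0.138, a3=0.000, a4=0.000, a0=2.593; τ=−ln(0.3497)/2.593=0.405 → t=2.634; u2·a0=0.5600·2.593=1.452 ≤ a1=2.455 → R1 fires; R=0 B=13 D=3 P=5 E=5
Draw 12: a1=2.455, a2=0.414, a3=0.000, a4=0.000, a0=2.869; τ=−ln(0.6332)/2.869=0.159 → t=2.794 > T=2.72: stop.
B first becomes ≥ 12 when it reaches 12 at the event at t=1.008.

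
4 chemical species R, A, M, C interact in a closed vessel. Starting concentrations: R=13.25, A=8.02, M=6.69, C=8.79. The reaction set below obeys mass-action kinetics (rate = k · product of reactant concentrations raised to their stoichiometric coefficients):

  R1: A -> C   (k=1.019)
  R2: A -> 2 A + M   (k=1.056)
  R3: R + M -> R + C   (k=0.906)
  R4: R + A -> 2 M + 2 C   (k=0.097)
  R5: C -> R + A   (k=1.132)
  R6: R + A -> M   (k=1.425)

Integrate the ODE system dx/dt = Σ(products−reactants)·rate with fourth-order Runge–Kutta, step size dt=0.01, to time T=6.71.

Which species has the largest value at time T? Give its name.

RK4 with dt=0.01: 671 steps to T=6.71. Trajectory (selected grid times):
t=0.00: R=13.25 A=8.02 M=6.69 C=8.79
t=0.75: R=7.56 A=2.40 M=4.52 C=24.94
t=1.49: R=8.01 A=2.92 M=5.46 C=32.08
t=2.24: R=8.54 A=3.54 M=6.59 C=41.26
t=2.98: R=9.13 A=4.23 M=7.88 C=52.72
t=3.73: R=9.81 A=5.04 M=9.37 C=67.32
t=4.47: R=10.56 A=5.95 M=11.03 C=85.36
t=5.22: R=11.41 A=6.98 M=12.92 C=108.13
t=5.96: R=12.35 A=8.12 M=15.01 C=135.97
t=6.71: R=13.40 A=9.41 M=17.36 C=170.79
At T=6.71: R=13.40 A=9.41 M=17.36 C=170.79; the largest is C.

Dominant species at T: C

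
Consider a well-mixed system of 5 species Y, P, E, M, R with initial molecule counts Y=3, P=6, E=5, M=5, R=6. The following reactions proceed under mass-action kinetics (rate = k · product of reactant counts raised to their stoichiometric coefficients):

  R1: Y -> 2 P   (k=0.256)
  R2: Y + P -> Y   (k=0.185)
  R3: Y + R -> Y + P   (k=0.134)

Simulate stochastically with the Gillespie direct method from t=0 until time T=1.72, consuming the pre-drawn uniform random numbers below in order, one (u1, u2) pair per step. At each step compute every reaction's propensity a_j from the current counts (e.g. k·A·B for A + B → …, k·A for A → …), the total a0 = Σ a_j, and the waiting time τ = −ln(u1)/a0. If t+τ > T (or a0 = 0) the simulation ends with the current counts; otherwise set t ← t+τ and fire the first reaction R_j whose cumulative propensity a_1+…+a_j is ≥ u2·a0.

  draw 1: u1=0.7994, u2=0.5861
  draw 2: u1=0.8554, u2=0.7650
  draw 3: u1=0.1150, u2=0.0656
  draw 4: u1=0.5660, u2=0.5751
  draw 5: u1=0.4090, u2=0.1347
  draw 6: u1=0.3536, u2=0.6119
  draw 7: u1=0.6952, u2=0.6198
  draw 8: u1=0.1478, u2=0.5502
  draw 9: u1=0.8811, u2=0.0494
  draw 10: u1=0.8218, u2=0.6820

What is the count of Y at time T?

t=0.000: Y=3 P=6 E=5 M=5 R=6
Draw 1: a1=0.768, a2=3.330, a3=2.412, a0=6.510; τ=−ln(0.7994)/6.510=0.034 → t=0.034; u2·a0=0.5861·6.510=3.816; a1=0.768 < 3.816 ≤ a1+a2=4.098 → R2 fires; Y=3 P=5 E=5 M=5 R=6
Draw 2: a1=0.768, a2=2.775, a3=2.412, a0=5.955; τ=−ln(0.8554)/5.955=0.026 → t=0.061; u2·a0=0.7650·5.955=4.556; a1+a2=3.543 < 4.556 ≤ a1+…+a3=5.955 → R3 fires; Y=3 P=6 E=5 M=5 R=5
Draw 3: a1=0.768, a2=3.330, a3=2.010, a0=6.108; τ=−ln(0.1150)/6.108=0.354 → t=0.415; u2·a0=0.0656·6.108=0.401 ≤ a1=0.768 → R1 fires; Y=2 P=8 E=5 M=5 R=5
Draw 4: a1=0.512, a2=2.960, a3=1.340, a0=4.812; τ=−ln(0.5660)/4.812=0.118 → t=0.533; u2·a0=0.5751·4.812=2.767; a1=0.512 < 2.767 ≤ a1+a2=3.472 → R2 fires; Y=2 P=7 E=5 M=5 R=5
Draw 5: a1=0.512, a2=2.590, a3=1.340, a0=4.442; τ=−ln(0.4090)/4.442=0.201 → t=0.734; u2·a0=0.1347·4.442=0.598; a1=0.512 < 0.598 ≤ a1+a2=3.102 → R2 fires; Y=2 P=6 E=5 M=5 R=5
Draw 6: a1=0.512, a2=2.220, a3=1.340, a0=4.072; τ=−ln(0.3536)/4.072=0.255 → t=0.990; u2·a0=0.6119·4.072=2.492; a1=0.512 < 2.492 ≤ a1+a2=2.732 → R2 fires; Y=2 P=5 E=5 M=5 R=5
Draw 7: a1=0.512, a2=1.850, a3=1.340, a0=3.702; τ=−ln(0.6952)/3.702=0.098 → t=1.088; u2·a0=0.6198·3.702=2.294; a1=0.512 < 2.294 ≤ a1+a2=2.362 → R2 fires; Y=2 P=4 E=5 M=5 R=5
Draw 8: a1=0.512, a2=1.480, a3=1.340, a0=3.332; τ=−ln(0.1478)/3.332=0.574 → t=1.662; u2·a0=0.5502·3.332=1.833; a1=0.512 < 1.833 ≤ a1+a2=1.992 → R2 fires; Y=2 P=3 E=5 M=5 R=5
Draw 9: a1=0.512, a2=1.110, a3=1.340, a0=2.962; τ=−ln(0.8811)/2.962=0.043 → t=1.704; u2·a0=0.0494·2.962=0.146 ≤ a1=0.512 → R1 fires; Y=1 P=5 E=5 M=5 R=5
Draw 10: a1=0.256, a2=0.925, a3=0.670, a0=1.851; τ=−ln(0.8218)/1.851=0.106 → t=1.810 > T=1.72: stop.
Read off Y at T=1.72: 1

Y at T = 1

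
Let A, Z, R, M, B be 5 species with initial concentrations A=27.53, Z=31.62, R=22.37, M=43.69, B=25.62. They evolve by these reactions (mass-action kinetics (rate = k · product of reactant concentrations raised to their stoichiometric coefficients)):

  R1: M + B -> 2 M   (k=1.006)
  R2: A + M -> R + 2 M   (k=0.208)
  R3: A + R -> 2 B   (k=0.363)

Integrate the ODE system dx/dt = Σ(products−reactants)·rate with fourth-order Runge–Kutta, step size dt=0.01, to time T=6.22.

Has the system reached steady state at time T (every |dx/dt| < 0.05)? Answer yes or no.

RK4 with dt=0.01: 622 steps to T=6.22. Trajectory (selected grid times):
t=0.00: A=27.53 Z=31.62 R=22.37 M=43.69 B=25.62
t=0.69: A=0.00 Z=31.62 R=29.73 M=106.93 B=0.00
t=1.38: A=0.00 Z=31.62 R=29.73 M=106.93 B=0.00
t=2.07: A=0.00 Z=31.62 R=29.73 M=106.93 B=0.00
t=2.76: A=0.00 Z=31.62 R=29.73 M=106.93 B=0.00
t=3.46: A=0.00 Z=31.62 R=29.73 M=106.93 B=0.00
t=4.15: A=0.00 Z=31.62 R=29.73 M=106.93 B=0.00
t=4.84: A=0.00 Z=31.62 R=29.73 M=106.93 B=0.00
t=5.53: A=0.00 Z=31.62 R=29.73 M=106.93 B=0.00
t=6.22: A=0.00 Z=31.62 R=29.73 M=106.93 B=0.00
Rates at T: R1=0.0000, R2=0.0000, R3=0.0000
dx/dt at T (Σ net stoichiometry × rate): A=-0.0000, Z=+0.0000, R=+0.0000, M=+0.0000, B=-0.0000
Largest |dx/dt| is |+0.0000| (M) < 0.05 → steady.

Steady state at T: yes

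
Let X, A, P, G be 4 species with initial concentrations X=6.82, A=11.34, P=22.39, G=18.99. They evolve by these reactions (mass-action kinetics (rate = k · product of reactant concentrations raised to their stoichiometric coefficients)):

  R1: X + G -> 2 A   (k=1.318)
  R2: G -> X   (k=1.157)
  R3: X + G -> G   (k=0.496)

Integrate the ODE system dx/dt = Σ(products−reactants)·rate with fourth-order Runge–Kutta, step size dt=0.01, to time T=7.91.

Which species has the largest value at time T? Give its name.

Dominant species at T: A

RK4 with dt=0.01: 791 steps to T=7.91. Trajectory (selected grid times):
t=0.00: X=6.82 A=11.34 P=22.39 G=18.99
t=0.88: X=0.64 A=30.47 P=22.39 G=2.44
t=1.76: X=0.64 A=32.17 P=22.39 G=0.42
t=2.64: X=0.64 A=32.46 P=22.39 G=0.07
t=3.52: X=0.64 A=32.52 P=22.39 G=0.01
t=4.39: X=0.64 A=32.52 P=22.39 G=0.00
t=5.27: X=0.64 A=32.53 P=22.39 G=0.00
t=6.15: X=0.64 A=32.53 P=22.39 G=0.00
t=7.03: X=0.64 A=32.53 P=22.39 G=0.00
t=7.91: X=0.64 A=32.53 P=22.39 G=0.00
At T=7.91: X=0.64 A=32.53 P=22.39 G=0.00; the largest is A.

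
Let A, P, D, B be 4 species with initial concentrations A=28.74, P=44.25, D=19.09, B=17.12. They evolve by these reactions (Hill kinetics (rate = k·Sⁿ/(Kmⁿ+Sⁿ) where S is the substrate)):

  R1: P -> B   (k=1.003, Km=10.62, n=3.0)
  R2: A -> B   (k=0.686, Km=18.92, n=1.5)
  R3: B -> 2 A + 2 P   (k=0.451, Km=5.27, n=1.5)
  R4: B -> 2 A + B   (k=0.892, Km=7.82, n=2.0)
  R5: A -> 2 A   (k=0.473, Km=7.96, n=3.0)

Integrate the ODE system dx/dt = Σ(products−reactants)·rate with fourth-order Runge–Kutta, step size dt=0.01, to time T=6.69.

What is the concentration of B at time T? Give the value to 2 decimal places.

B at T = 24.39

RK4 with dt=0.01: 669 steps to T=6.69. Trajectory (selected grid times):
t=0.00: A=28.74 P=44.25 D=19.09 B=17.12
t=0.74: A=30.42 P=44.09 D=19.09 B=17.90
t=1.49: A=32.14 P=43.93 D=19.09 B=18.70
t=2.23: A=33.84 P=43.79 D=19.09 B=19.49
t=2.97: A=35.56 P=43.64 D=19.09 B=20.29
t=3.72: A=37.30 P=43.50 D=19.09 B=21.11
t=4.46: A=39.04 P=43.36 D=19.09 B=21.92
t=5.20: A=40.78 P=43.23 D=19.09 B=22.74
t=5.95: A=42.54 P=43.10 D=19.09 B=23.57
t=6.69: A=44.30 P=42.97 D=19.09 B=24.39
Read off B at T=6.69: 24.39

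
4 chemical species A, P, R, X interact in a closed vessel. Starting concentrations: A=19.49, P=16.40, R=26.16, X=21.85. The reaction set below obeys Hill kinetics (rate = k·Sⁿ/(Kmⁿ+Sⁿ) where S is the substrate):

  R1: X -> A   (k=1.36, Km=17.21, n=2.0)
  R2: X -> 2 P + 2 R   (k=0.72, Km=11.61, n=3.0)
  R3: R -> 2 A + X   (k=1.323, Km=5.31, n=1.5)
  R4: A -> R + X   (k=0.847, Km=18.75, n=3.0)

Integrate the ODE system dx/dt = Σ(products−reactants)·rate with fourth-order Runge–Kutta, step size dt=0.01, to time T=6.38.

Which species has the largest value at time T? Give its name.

Dominant species at T: A

RK4 with dt=0.01: 638 steps to T=6.38. Trajectory (selected grid times):
t=0.00: A=19.49 P=16.40 R=26.16 X=21.85
t=0.71: A=21.47 P=17.29 R=26.53 X=22.01
t=1.42: A=23.42 P=18.18 R=26.94 X=22.20
t=2.13: A=25.34 P=19.08 R=27.38 X=22.43
t=2.84: A=27.24 P=19.98 R=27.86 X=22.68
t=3.54: A=29.10 P=20.87 R=28.35 X=22.94
t=4.25: A=30.98 P=21.78 R=28.87 X=23.22
t=4.96: A=32.85 P=22.69 R=29.41 X=23.51
t=5.67: A=34.71 P=23.60 R=29.96 X=23.80
t=6.38: A=36.57 P=24.52 R=30.53 X=24.11
At T=6.38: A=36.57 P=24.52 R=30.53 X=24.11; the largest is A.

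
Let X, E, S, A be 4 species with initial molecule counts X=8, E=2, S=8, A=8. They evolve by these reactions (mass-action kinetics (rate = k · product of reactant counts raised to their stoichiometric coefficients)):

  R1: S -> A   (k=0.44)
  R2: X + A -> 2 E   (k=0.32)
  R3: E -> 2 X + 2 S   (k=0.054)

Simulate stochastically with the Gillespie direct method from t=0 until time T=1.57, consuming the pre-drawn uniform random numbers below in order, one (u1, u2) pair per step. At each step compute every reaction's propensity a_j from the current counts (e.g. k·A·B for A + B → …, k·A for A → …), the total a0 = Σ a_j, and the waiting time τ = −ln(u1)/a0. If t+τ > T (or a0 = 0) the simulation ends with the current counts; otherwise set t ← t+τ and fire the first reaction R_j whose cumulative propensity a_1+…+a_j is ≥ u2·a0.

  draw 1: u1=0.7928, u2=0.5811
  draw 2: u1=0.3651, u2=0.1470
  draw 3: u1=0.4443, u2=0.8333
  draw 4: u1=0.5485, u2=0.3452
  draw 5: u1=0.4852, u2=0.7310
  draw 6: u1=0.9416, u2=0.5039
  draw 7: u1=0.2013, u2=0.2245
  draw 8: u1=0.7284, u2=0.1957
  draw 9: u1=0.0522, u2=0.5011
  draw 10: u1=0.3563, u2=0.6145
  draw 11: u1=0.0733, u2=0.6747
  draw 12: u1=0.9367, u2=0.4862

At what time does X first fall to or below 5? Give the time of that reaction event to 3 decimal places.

t=0.000: X=8 E=2 S=8 A=8
Draw 1: a1=3.520, a2=20.480, a3=0.108, a0=24.108; τ=−ln(0.7928)/24.108=0.010 → t=0.010; u2·a0=0.5811·24.108=14.009; a1=3.520 < 14.009 ≤ a1+a2=24.000 → R2 fires; X=7 E=4 S=8 A=7
Draw 2: a1=3.520, a2=15.680, a3=0.216, a0=19.416; τ=−ln(0.3651)/19.416=0.052 → t=0.062; u2·a0=0.1470·19.416=2.854 ≤ a1=3.520 → R1 fires; X=7 E=4 S=7 A=8
Draw 3: a1=3.080, a2=17.920, a3=0.216, a0=21.216; τ=−ln(0.4443)/21.216=0.038 → t=0.100; u2·a0=0.8333·21.216=17.679; a1=3.080 < 17.679 ≤ a1+a2=21.000 → R2 fires; X=6 E=6 S=7 A=7
Draw 4: a1=3.080, a2=13.440, a3=0.324, a0=16.844; τ=−ln(0.5485)/16.844=0.036 → t=0.135; u2·a0=0.3452·16.844=5.815; a1=3.080 < 5.815 ≤ a1+a2=16.520 → R2 fires; X=5 E=8 S=7 A=6
Draw 5: a1=3.080, a2=9.600, a3=0.432, a0=13.112; τ=−ln(0.4852)/13.112=0.055 → t=0.191; u2·a0=0.7310·13.112=9.585; a1=3.080 < 9.585 ≤ a1+a2=12.680 → R2 fires; X=4 E=10 S=7 A=5
Draw 6: a1=3.080, a2=6.400, a3=0.540, a0=10.020; τ=−ln(0.9416)/10.020=0.006 → t=0.197; u2·a0=0.5039·10.020=5.049; a1=3.080 < 5.049 ≤ a1+a2=9.480 → R2 fires; X=3 E=12 S=7 A=4
Draw 7: a1=3.080, a2=3.840, a3=0.648, a0=7.568; τ=−ln(0.2013)/7.568=0.212 → t=0.408; u2·a0=0.2245·7.568=1.699 ≤ a1=3.080 → R1 fires; X=3 E=12 S=6 A=5
Draw 8: a1=2.640, a2=4.800, a3=0.648, a0=8.088; τ=−ln(0.7284)/8.088=0.039 → t=0.448; u2·a0=0.1957·8.088=1.583 ≤ a1=2.640 → R1 fires; X=3 E=12 S=5 A=6
Draw 9: a1=2.200, a2=5.760, a3=0.648, a0=8.608; τ=−ln(0.0522)/8.608=0.343 → t=0.791; u2·a0=0.5011·8.608=4.313; a1=2.200 < 4.313 ≤ a1+a2=7.960 → R2 fires; X=2 E=14 S=5 A=5
Draw 10: a1=2.200, a2=3.200, a3=0.756, a0=6.156; τ=−ln(0.3563)/6.156=0.168 → t=0.958; u2·a0=0.6145·6.156=3.783; a1=2.200 < 3.783 ≤ a1+a2=5.400 → R2 fires; X=1 E=16 S=5 A=4
Draw 11: a1=2.200, a2=1.280, a3=0.864, a0=4.344; τ=−ln(0.0733)/4.344=0.602 → t=1.560; u2·a0=0.6747·4.344=2.931; a1=2.200 < 2.931 ≤ a1+a2=3.480 → R2 fires; X=0 E=18 S=5 A=3
Draw 12: a1=2.200, a2=0.000, a3=0.972, a0=3.172; τ=−ln(0.9367)/3.172=0.021 → t=1.580 > T=1.57: stop.
X first becomes ≤ 5 when it reaches 5 at the event at t=0.135.

Threshold first reached at t = 0.135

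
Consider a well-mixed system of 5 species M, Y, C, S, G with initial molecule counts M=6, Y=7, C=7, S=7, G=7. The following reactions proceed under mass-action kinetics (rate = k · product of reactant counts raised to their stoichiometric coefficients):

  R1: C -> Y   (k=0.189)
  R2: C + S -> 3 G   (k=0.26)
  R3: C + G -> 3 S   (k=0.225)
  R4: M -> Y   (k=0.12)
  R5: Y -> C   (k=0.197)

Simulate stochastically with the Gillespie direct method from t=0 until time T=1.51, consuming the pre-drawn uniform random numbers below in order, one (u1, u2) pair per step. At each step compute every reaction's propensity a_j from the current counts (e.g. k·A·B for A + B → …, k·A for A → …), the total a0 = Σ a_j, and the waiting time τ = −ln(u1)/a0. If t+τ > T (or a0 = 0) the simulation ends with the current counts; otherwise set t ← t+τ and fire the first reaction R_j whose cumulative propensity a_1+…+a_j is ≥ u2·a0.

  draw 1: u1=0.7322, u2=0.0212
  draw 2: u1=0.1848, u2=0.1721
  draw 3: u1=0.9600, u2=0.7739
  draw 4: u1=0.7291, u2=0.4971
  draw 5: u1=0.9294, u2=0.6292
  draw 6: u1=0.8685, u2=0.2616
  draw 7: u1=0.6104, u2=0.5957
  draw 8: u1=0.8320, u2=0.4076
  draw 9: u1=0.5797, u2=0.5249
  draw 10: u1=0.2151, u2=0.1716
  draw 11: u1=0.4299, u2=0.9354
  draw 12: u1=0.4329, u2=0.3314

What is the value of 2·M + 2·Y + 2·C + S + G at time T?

Check how each reaction changes W = 2·M + 2·Y + 2·C + S + G (weight of products minus weight of reactants):
R1: C -> Y: (2·1) − (2·1) = 2 − 2 = 0
R2: C + S -> 3 G: (1·3) − (2·1 + 1·1) = 3 − 3 = 0
R3: C + G -> 3 S: (1·3) − (2·1 + 1·1) = 3 − 3 = 0
R4: M -> Y: (2·1) − (2·1) = 2 − 2 = 0
R5: Y -> C: (2·1) − (2·1) = 2 − 2 = 0
Every reaction leaves W unchanged, so W is conserved and no simulation is needed: W(T) = W(0) = 2·6 + 2·7 + 2·7 + 7 + 7 = 54

Value at T = 54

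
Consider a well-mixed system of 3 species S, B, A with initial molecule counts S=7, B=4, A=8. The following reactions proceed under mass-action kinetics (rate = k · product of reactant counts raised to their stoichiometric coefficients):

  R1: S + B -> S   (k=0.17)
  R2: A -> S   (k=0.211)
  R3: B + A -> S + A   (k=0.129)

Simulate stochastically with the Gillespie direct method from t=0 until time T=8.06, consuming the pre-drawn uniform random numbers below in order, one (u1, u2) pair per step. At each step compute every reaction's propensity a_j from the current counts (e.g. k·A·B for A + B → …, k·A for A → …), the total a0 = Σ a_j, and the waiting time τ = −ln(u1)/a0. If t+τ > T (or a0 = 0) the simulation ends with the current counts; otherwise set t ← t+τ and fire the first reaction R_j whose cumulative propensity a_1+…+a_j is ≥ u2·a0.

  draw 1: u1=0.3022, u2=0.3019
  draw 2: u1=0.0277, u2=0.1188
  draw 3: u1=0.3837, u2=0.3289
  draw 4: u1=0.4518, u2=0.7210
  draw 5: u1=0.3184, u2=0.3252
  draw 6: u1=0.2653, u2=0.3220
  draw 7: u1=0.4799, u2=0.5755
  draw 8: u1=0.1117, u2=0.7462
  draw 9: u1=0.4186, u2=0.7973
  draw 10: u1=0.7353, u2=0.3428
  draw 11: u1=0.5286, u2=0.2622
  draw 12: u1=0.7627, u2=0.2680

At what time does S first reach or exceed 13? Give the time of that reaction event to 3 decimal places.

t=0.000: S=7 B=4 A=8
Draw 1: a1=4.760, a2=1.688, a3=4.128, a0=10.576; τ=−ln(0.3022)/10.576=0.113 → t=0.113; u2·a0=0.3019·10.576=3.193 ≤ a1=4.760 → R1 fires; S=7 B=3 A=8
Draw 2: a1=3.570, a2=1.688, a3=3.096, a0=8.354; τ=−ln(0.0277)/8.354=0.429 → t=0.542; u2·a0=0.1188·8.354=0.992 ≤ a1=3.570 → R1 fires; S=7 B=2 A=8
Draw 3: a1=2.380, a2=1.688, a3=2.064, a0=6.132; τ=−ln(0.3837)/6.132=0.156 → t=0.699; u2·a0=0.3289·6.132=2.017 ≤ a1=2.380 → R1 fires; S=7 B=1 A=8
Draw 4: a1=1.190, a2=1.688, a3=1.032, a0=3.910; τ=−ln(0.4518)/3.910=0.203 → t=0.902; u2·a0=0.7210·3.910=2.819; a1=1.190 < 2.819 ≤ a1+a2=2.878 → R2 fires; S=8 B=1 A=7
Draw 5: a1=1.360, a2=1.477, a3=0.903, a0=3.740; τ=−ln(0.3184)/3.740=0.306 → t=1.208; u2·a0=0.3252·3.740=1.216 ≤ a1=1.360 → R1 fires; S=8 B=0 A=7
Draw 6: a1=0.000, a2=1.477, a3=0.000, a0=1.477; τ=−ln(0.2653)/1.477=0.898 → t=2.106; u2·a0=0.3220·1.477=0.476; a1=0.000 < 0.476 ≤ a1+a2=1.477 → R2 fires; S=9 B=0 A=6
Draw 7: a1=0.000, a2=1.266, a3=0.000, a0=1.266; τ=−ln(0.4799)/1.266=0.580 → t=2.686; u2·a0=0.5755·1.266=0.729; a1=0.000 < 0.729 ≤ a1+a2=1.266 → R2 fires; S=10 B=0 A=5
Draw 8: a1=0.000, a2=1.055, a3=0.000, a0=1.055; τ=−ln(0.1117)/1.055=2.078 → t=4.764; u2·a0=0.7462·1.055=0.787; a1=0.000 < 0.787 ≤ a1+a2=1.055 → R2 fires; S=11 B=0 A=4
Draw 9: a1=0.000, a2=0.844, a3=0.000, a0=0.844; τ=−ln(0.4186)/0.844=1.032 → t=5.796; u2·a0=0.7973·0.844=0.673; a1=0.000 < 0.673 ≤ a1+a2=0.844 → R2 fires; S=12 B=0 A=3
Draw 10: a1=0.000, a2=0.633, a3=0.000, a0=0.633; τ=−ln(0.7353)/0.633=0.486 → t=6.281; u2·a0=0.3428·0.633=0.217; a1=0.000 < 0.217 ≤ a1+a2=0.633 → R2 fires; S=13 B=0 A=2
Draw 11: a1=0.000, a2=0.422, a3=0.000, a0=0.422; τ=−ln(0.5286)/0.422=1.511 → t=7.792; u2·a0=0.2622·0.422=0.111; a1=0.000 < 0.111 ≤ a1+a2=0.422 → R2 fires; S=14 B=0 A=1
Draw 12: a1=0.000, a2=0.211, a3=0.000, a0=0.211; τ=−ln(0.7627)/0.211=1.284 → t=9.076 > T=8.06: stop.
S first becomes ≥ 13 when it reaches 13 at the event at t=6.281.

Threshold first reached at t = 6.281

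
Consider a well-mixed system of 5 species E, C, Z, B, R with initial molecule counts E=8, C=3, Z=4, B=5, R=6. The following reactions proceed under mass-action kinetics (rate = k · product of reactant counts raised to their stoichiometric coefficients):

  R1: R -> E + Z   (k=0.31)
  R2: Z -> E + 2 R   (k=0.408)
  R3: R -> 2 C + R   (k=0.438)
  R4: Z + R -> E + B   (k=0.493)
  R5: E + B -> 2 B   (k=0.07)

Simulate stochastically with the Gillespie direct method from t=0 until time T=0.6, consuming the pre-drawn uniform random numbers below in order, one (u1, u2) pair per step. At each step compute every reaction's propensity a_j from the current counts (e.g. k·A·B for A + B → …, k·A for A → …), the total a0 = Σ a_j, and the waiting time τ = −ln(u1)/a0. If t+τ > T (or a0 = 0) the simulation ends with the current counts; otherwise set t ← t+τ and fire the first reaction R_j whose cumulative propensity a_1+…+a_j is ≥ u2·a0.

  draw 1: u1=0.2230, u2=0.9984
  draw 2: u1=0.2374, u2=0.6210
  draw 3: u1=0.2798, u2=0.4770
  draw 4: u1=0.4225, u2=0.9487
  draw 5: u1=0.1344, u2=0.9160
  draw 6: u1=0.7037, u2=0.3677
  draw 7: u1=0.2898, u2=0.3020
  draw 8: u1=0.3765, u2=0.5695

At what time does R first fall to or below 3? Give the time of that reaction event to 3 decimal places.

t=0.000: E=8 C=3 Z=4 B=5 R=6
Draw 1: a1=1.860, a2=1.632, a3=2.628, a4=11.832, a5=2.800, a0=20.752; τ=−ln(0.2230)/20.752=0.072 → t=0.072; u2·a0=0.9984·20.752=20.719; a1+…+a4=17.952 < 20.719 ≤ a1+…+a5=20.752 → R5 fires; E=7 C=3 Z=4 B=6 R=6
Draw 2: a1=1.860, a2=1.632, a3=2.628, a4=11.832, a5=2.940, a0=20.892; τ=−ln(0.2374)/20.892=0.069 → t=0.141; u2·a0=0.6210·20.892=12.974; a1+…+a3=6.120 < 12.974 ≤ a1+…+a4=17.952 → R4 fires; E=8 C=3 Z=3 B=7 R=5
Draw 3: a1=1.550, a2=1.224, a3=2.190, a4=7.395, a5=3.920, a0=16.279; τ=−ln(0.2798)/16.279=0.078 → t=0.219; u2·a0=0.4770·16.279=7.765; a1+…+a3=4.964 < 7.765 ≤ a1+…+a4=12.359 → R4 fires; E=9 C=3 Z=2 B=8 R=4
Draw 4: a1=1.240, a2=0.816, a3=1.752, a4=3.944, a5=5.040, a0=12.792; τ=−ln(0.4225)/12.792=0.067 → t=0.287; u2·a0=0.9487·12.792=12.136; a1+…+a4=7.752 < 12.136 ≤ a1+…+a5=12.792 → R5 fires; E=8 C=3 Z=2 B=9 R=4
Draw 5: a1=1.240, a2=0.816, a3=1.752, a4=3.944, a5=5.040, a0=12.792; τ=−ln(0.1344)/12.792=0.157 → t=0.444; u2·a0=0.9160·12.792=11.717; a1+…+a4=7.752 < 11.717 ≤ a1+…+a5=12.792 → R5 fires; E=7 C=3 Z=2 B=10 R=4
Draw 6: a1=1.240, a2=0.816, a3=1.752, a4=3.944, a5=4.900, a0=12.652; τ=−ln(0.7037)/12.652=0.028 → t=0.471; u2·a0=0.3677·12.652=4.652; a1+…+a3=3.808 < 4.652 ≤ a1+…+a4=7.752 → R4 fires; E=8 C=3 Z=1 B=11 R=3
Draw 7: a1=0.930, a2=0.408, a3=1.314, a4=1.479, a5=6.160, a0=10.291; τ=−ln(0.2898)/10.291=0.120 → t=0.592; u2·a0=0.3020·10.291=3.108; a1+…+a3=2.652 < 3.108 ≤ a1+…+a4=4.131 → R4 fires; E=9 C=3 Z=0 B=12 R=2
Draw 8: a1=0.620, a2=0.000, a3=0.876, a4=0.000, a5=7.560, a0=9.056; τ=−ln(0.3765)/9.056=0.108 → t=0.700 > T=0.6: stop.
R first becomes ≤ 3 when it reaches 3 at the event at t=0.471.

Threshold first reached at t = 0.471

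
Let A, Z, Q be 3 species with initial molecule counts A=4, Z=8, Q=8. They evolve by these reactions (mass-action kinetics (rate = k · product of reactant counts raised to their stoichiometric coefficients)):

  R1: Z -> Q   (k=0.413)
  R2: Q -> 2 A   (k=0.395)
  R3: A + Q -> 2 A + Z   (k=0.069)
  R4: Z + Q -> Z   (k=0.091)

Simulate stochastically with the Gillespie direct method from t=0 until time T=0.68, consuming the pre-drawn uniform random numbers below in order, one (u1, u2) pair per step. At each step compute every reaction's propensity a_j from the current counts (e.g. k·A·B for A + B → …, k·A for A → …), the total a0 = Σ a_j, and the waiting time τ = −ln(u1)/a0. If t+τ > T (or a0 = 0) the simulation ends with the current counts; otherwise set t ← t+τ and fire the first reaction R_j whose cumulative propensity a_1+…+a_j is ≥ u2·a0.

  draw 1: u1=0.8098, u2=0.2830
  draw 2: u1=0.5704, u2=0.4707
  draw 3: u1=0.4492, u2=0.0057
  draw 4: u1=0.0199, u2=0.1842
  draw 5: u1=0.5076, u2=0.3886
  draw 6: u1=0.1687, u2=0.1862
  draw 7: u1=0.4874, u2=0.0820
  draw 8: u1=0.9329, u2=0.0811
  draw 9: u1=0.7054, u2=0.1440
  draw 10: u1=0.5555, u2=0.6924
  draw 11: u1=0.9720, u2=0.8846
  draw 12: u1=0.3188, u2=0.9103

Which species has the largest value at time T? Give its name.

t=0.000: A=4 Z=8 Q=8
Draw 1: a1=3.304, a2=3.160, a3=2.208, a4=5.824, a0=14.496; τ=−ln(0.8098)/14.496=0.015 → t=0.015; u2·a0=0.2830·14.496=4.102; a1=3.304 < 4.102 ≤ a1+a2=6.464 → R2 fires; A=6 Z=8 Q=7
Draw 2: a1=3.304, a2=2.765, a3=2.898, a4=5.096, a0=14.063; τ=−ln(0.5704)/14.063=0.040 → t=0.054; u2·a0=0.4707·14.063=6.619; a1+a2=6.069 < 6.619 ≤ a1+…+a3=8.967 → R3 fires; A=7 Z=9 Q=6
Draw 3: a1=3.717, a2=2.370, a3=2.898, a4=4.914, a0=13.899; τ=−ln(0.4492)/13.899=0.058 → t=0.112; u2·a0=0.0057·13.899=0.079 ≤ a1=3.717 → R1 fires; A=7 Z=8 Q=7
Draw 4: a1=3.304, a2=2.765, a3=3.381, a4=5.096, a0=14.546; τ=−ln(0.0199)/14.546=0.269 → t=0.381; u2·a0=0.1842·14.546=2.679 ≤ a1=3.304 → R1 fires; A=7 Z=7 Q=8
Draw 5: a1=2.891, a2=3.160, a3=3.864, a4=5.096, a0=15.011; τ=−ln(0.5076)/15.011=0.045 → t=0.427; u2·a0=0.3886·15.011=5.833; a1=2.891 < 5.833 ≤ a1+a2=6.051 → R2 fires; A=9 Z=7 Q=7
Draw 6: a1=2.891, a2=2.765, a3=4.347, a4=4.459, a0=14.462; τ=−ln(0.1687)/14.462=0.123 → t=0.550; u2·a0=0.1862·14.462=2.693 ≤ a1=2.891 → R1 fires; A=9 Z=6 Q=8
Draw 7: a1=2.478, a2=3.160, a3=4.968, a4=4.368, a0=14.974; τ=−ln(0.4874)/14.974=0.048 → t=0.598; u2·a0=0.0820·14.974=1.228 ≤ a1=2.478 → R1 fires; A=9 Z=5 Q=9
Draw 8: a1=2.065, a2=3.555, a3=5.589, a4=4.095, a0=15.304; τ=−ln(0.9329)/15.304=0.005 → t=0.602; u2·a0=0.0811·15.304=1.241 ≤ a1=2.065 → R1 fires; A=9 Z=4 Q=10
Draw 9: a1=1.652, a2=3.950, a3=6.210, a4=3.640, a0=15.452; τ=−ln(0.7054)/15.452=0.023 → t=0.625; u2·a0=0.1440·15.452=2.225; a1=1.652 < 2.225 ≤ a1+a2=5.602 → R2 fires; A=11 Z=4 Q=9
Draw 10: a1=1.652, a2=3.555, a3=6.831, a4=3.276, a0=15.314; τ=−ln(0.5555)/15.314=0.038 → t=0.663; u2·a0=0.6924·15.314=10.603; a1+a2=5.207 < 10.603 ≤ a1+…+a3=12.038 → R3 fires; A=12 Z=5 Q=8
Draw 11: a1=2.065, a2=3.160, a3=6.624, a4=3.640, a0=15.489; τ=−ln(0.9720)/15.489=0.002 → t=0.665; u2·a0=0.8846·15.489=13.702; a1+…+a3=11.849 < 13.702 ≤ a1+…+a4=15.489 → R4 fires; A=12 Z=5 Q=7
Draw 12: a1=2.065, a2=2.765, a3=5.796, a4=3.185, a0=13.811; τ=−ln(0.3188)/13.811=0.083 → t=0.748 > T=0.68: stop.
At T=0.68: A=12 Z=5 Q=7; the largest is A.

Dominant species at T: A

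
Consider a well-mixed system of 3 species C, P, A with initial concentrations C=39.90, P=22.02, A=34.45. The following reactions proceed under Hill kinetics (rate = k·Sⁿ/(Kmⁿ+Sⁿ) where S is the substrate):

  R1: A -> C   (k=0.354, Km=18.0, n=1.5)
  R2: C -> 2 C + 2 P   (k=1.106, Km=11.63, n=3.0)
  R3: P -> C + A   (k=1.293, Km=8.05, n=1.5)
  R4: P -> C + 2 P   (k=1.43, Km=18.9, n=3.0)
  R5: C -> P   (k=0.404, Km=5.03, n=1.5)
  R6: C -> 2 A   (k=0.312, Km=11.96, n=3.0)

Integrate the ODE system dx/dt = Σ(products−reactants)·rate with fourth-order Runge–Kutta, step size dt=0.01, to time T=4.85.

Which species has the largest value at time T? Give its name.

Dominant species at T: C

RK4 with dt=0.01: 485 steps to T=4.85. Trajectory (selected grid times):
t=0.00: C=39.90 P=22.02 A=34.45
t=0.54: C=41.31 P=23.31 A=35.22
t=1.08: C=42.77 P=24.62 A=35.99
t=1.62: C=44.26 P=25.96 A=36.77
t=2.16: C=45.78 P=27.31 A=37.56
t=2.69: C=47.30 P=28.66 A=38.33
t=3.23: C=48.88 P=30.04 A=39.13
t=3.77: C=50.48 P=31.45 A=39.93
t=4.31: C=52.10 P=32.86 A=40.74
t=4.85: C=53.74 P=34.28 A=41.55
At T=4.85: C=53.74 P=34.28 A=41.55; the largest is C.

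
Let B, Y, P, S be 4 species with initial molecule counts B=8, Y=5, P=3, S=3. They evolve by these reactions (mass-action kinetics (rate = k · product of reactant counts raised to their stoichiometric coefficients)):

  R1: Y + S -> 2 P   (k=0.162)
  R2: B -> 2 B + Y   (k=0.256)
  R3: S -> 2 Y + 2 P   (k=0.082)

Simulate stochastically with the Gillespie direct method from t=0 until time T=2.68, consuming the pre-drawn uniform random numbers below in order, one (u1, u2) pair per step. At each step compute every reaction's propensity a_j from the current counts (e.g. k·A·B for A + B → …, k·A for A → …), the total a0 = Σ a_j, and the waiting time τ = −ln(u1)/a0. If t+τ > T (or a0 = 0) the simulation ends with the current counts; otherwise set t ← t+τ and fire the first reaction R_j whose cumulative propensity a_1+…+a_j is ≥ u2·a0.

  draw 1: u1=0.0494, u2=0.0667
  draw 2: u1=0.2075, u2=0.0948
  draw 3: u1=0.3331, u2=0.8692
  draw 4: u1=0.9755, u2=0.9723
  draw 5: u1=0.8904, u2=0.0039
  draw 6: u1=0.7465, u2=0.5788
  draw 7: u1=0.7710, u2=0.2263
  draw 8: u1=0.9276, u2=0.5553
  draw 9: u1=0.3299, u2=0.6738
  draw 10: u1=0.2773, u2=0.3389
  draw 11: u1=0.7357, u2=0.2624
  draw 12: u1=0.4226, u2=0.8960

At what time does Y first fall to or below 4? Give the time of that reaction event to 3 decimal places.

Threshold first reached at t = 0.637

t=0.000: B=8 Y=5 P=3 S=3
Draw 1: a1=2.430, a2=2.048, a3=0.246, a0=4.724; τ=−ln(0.0494)/4.724=0.637 → t=0.637; u2·a0=0.0667·4.724=0.315 ≤ a1=2.430 → R1 fires; B=8 Y=4 P=5 S=2
Draw 2: a1=1.296, a2=2.048, a3=0.164, a0=3.508; τ=−ln(0.2075)/3.508=0.448 → t=1.085; u2·a0=0.0948·3.508=0.333 ≤ a1=1.296 → R1 fires; B=8 Y=3 P=7 S=1
Draw 3: a1=0.486, a2=2.048, a3=0.082, a0=2.616; τ=−ln(0.3331)/2.616=0.420 → t=1.505; u2·a0=0.8692·2.616=2.274; a1=0.486 < 2.274 ≤ a1+a2=2.534 → R2 fires; B=9 Y=4 P=7 S=1
Draw 4: a1=0.648, a2=2.304, a3=0.082, a0=3.034; τ=−ln(0.9755)/3.034=0.008 → t=1.513; u2·a0=0.9723·3.034=2.950; a1=0.648 < 2.950 ≤ a1+a2=2.952 → R2 fires; B=10 Y=5 P=7 S=1
Draw 5: a1=0.810, a2=2.560, a3=0.082, a0=3.452; τ=−ln(0.8904)/3.452=0.034 → t=1.547; u2·a0=0.0039·3.452=0.013 ≤ a1=0.810 → R1 fires; B=10 Y=4 P=9 S=0
Draw 6: a1=0.000, a2=2.560, a3=0.000, a0=2.560; τ=−ln(0.7465)/2.560=0.114 → t=1.661; u2·a0=0.5788·2.560=1.482; a1=0.000 < 1.482 ≤ a1+a2=2.560 → R2 fires; B=11 Y=5 P=9 S=0
Draw 7: a1=0.000, a2=2.816, a3=0.000, a0=2.816; τ=−ln(0.7710)/2.816=0.092 → t=1.754; u2·a0=0.2263·2.816=0.637; a1=0.000 < 0.637 ≤ a1+a2=2.816 → R2 fires; B=12 Y=6 P=9 S=0
Draw 8: a1=0.000, a2=3.072, a3=0.000, a0=3.072; τ=−ln(0.9276)/3.072=0.024 → t=1.778; u2·a0=0.5553·3.072=1.706; a1=0.000 < 1.706 ≤ a1+a2=3.072 → R2 fires; B=13 Y=7 P=9 S=0
Draw 9: a1=0.000, a2=3.328, a3=0.000, a0=3.328; τ=−ln(0.3299)/3.328=0.333 → t=2.111; u2·a0=0.6738·3.328=2.242; a1=0.000 < 2.242 ≤ a1+a2=3.328 → R2 fires; B=14 Y=8 P=9 S=0
Draw 10: a1=0.000, a2=3.584, a3=0.000, a0=3.584; τ=−ln(0.2773)/3.584=0.358 → t=2.469; u2·a0=0.3389·3.584=1.215; a1=0.000 < 1.215 ≤ a1+a2=3.584 → R2 fires; B=15 Y=9 P=9 S=0
Draw 11: a1=0.000, a2=3.840, a3=0.000, a0=3.840; τ=−ln(0.7357)/3.840=0.080 → t=2.549; u2·a0=0.2624·3.840=1.008; a1=0.000 < 1.008 ≤ a1+a2=3.840 → R2 fires; B=16 Y=10 P=9 S=0
Draw 12: a1=0.000, a2=4.096, a3=0.000, a0=4.096; τ=−ln(0.4226)/4.096=0.210 → t=2.759 > T=2.68: stop.
Y first becomes ≤ 4 when it reaches 4 at the event at t=0.637.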